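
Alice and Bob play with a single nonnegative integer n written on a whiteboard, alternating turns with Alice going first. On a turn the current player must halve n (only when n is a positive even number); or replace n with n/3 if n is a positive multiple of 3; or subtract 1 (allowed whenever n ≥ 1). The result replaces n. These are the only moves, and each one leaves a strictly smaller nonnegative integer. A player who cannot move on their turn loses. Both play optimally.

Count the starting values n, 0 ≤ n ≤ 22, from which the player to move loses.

Work bottom-up. With no move the player to move loses. Otherwise the position is W if at least one move leads to an L position for the opponent, and L if every move leads to a W.
n=0: no move → L
n=1: →0(L), so W
n=2: →1(W) only, which is W, so L
n=3: →2(L), so W
n=4: →2(L), so W
n=5: →4(W) only, which is W, so L
n=6: →2(L), so W
n=7: →6(W) only, which is W, so L
n=8: →7(L), so W
n=9: →3(W), 8(W) — all W, so L
n=10: →5(L), so W
n=11: →10(W) only, which is W, so L
n=12: →11(L), so W
n=13: →12(W) only, which is W, so L
n=14: →7(L), so W
n=15: →5(L), so W
n=16: →8(W), 15(W) — all W, so L
n=17: →16(L), so W
n=18: →9(L), so W
n=19: →18(W) only, which is W, so L
n=20: →19(L), so W
n=21: →7(L), so W
n=22: →11(L), so W
L entries with 0 ≤ n ≤ 22: n = 0, 2, 5, 7, 9, 11, 13, 16, 19; that makes 9.

9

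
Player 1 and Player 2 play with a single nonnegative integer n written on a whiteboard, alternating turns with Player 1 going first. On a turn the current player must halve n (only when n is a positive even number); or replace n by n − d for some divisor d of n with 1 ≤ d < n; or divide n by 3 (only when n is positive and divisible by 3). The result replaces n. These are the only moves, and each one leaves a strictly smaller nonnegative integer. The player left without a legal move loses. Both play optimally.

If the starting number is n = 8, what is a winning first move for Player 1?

Move to 4.

Compute win/loss labels from the base case upward. A position with no move is L. Any other position is W if it can reach an L in one move, else L.
n=0: no move → L
n=1: no move → L
n=2: can move to 1, which is L ⇒ W
n=3: can move to 1, which is L ⇒ W
n=4: moves to 2(W), 3(W); every one is W ⇒ L
n=5: can move to 4, which is L ⇒ W
n=6: can move to 4, which is L ⇒ W
n=7: the only move is to 6(W), a W ⇒ L
n=8: can move to 4, which is L ⇒ W
From 8, the L positions reachable in one move are: 4, 7. Any move reaching one of these is winning.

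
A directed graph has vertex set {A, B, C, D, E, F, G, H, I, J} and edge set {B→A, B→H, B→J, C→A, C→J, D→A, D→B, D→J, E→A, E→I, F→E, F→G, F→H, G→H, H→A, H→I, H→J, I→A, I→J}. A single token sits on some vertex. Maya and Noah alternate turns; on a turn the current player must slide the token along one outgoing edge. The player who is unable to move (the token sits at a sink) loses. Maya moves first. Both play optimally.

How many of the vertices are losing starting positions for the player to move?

Build the W/L table. Terminal = L. A non-terminal position is W if it has a move to some L; otherwise it is L.
Every edge goes from a vertex to one that appears earlier in the order J, A, I, H, B, C, E, D, G, F, so processing vertices in that order labels each vertex after all of its successors.
J: no outgoing edge → L
A: no outgoing edge → L
I: reaches L-position A → W
H: reaches L-position A → W
B: reaches L-position A → W
C: reaches L-position A → W
E: reaches L-position A → W
D: reaches L-position A → W
G: only reaches H(W), which is W → L
F: reaches L-position G → W
The L vertices are A, G, J; that is 3 in all.

3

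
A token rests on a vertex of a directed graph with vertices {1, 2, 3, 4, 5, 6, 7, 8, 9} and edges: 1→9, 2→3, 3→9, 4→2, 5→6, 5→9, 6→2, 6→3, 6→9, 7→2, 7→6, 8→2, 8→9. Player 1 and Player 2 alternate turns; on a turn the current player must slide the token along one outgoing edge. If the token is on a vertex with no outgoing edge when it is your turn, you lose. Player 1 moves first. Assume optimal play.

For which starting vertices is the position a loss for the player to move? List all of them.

2, 9

Use the standard recursion: the mover loses at a terminal position; elsewhere, the mover wins exactly when some move hands the opponent an L position.
Every edge goes from a vertex to one that appears earlier in the order 9, 3, 2, 8, 6, 7, 1, 5, 4, so processing vertices in that order labels each vertex after all of its successors.
9: no outgoing edge → L
3: reaches L-position 9 → W
2: only reaches 3(W), which is W → L
8: reaches L-position 2 → W
6: reaches L-position 2 → W
7: reaches L-position 2 → W
1: reaches L-position 9 → W
5: reaches L-position 9 → W
4: reaches L-position 2 → W
The losing starting vertices are exactly the entries labelled L in this table (2 of them).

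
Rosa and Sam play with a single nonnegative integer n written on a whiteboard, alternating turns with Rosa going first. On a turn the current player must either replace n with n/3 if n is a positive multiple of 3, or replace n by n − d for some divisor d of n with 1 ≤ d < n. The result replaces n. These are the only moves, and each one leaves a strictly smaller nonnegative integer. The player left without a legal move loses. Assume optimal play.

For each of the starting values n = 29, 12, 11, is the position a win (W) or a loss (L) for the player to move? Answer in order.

Build the W/L table. Terminal = L. A non-terminal position is W if it has a move to some L; otherwise it is L.
n=0: no move → L
n=1: no move → L
n=2: W (go to 1, an L position)
n=3: W (go to 1, an L position)
n=4: L (options 2(W), 3(W) are all W)
n=5: W (go to 4, an L position)
n=6: W (go to 4, an L position)
n=7: L (sole option 6(W) is W)
n=8: W (go to 4, an L position)
n=9: L (options 3(W), 6(W), 8(W) are all W)
n=10: W (go to 9, an L position)
n=11: L (sole option 10(W) is W)
n=12: W (go to 4, an L position)
n=13: L (sole option 12(W) is W)
n=14: W (go to 7, an L position)
n=15: L (options 5(W), 10(W), 12(W), 14(W) are all W)
n=16: W (go to 15, an L position)
n=17: L (sole option 16(W) is W)
n=18: W (go to 9, an L position)
n=19: L (sole option 18(W) is W)
n=20: W (go to 15, an L position)
n=21: W (go to 7, an L position)
n=22: W (go to 11, an L position)
n=23: L (sole option 22(W) is W)
n=24: W (go to 23, an L position)
n=25: L (options 20(W), 24(W) are all W)
n=26: W (go to 13, an L position)
n=27: W (go to 9, an L position)
n=28: L (options 14(W), 21(W), 24(W), 26(W), 27(W) are all W)
n=29: W (go to 28, an L position)

29: W, 12: W, 11: L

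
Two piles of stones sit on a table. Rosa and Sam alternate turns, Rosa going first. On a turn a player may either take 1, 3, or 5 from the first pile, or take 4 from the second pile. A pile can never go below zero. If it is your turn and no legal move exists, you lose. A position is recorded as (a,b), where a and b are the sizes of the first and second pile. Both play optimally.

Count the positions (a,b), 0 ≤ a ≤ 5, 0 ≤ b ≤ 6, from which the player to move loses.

21

Label each position W (a win for the player to move) or L (a loss). A position with no legal move is L; any other position is W exactly when some move reaches an L, and L when every move reaches a W.
Every move lowers a or b (never raises either), so fill the grid row by row in increasing a, and left to right within a row: each cell's successors are then already labelled.
      b=0  b=1  b=2  b=3  b=4  b=5  b=6
a=0:    L    L    L    L    W    W    W
a=1:    W    W    W    W    L    L    L
a=2:    L    L    L    L    W    W    W
a=3:    W    W    W    W    L    L    L
a=4:    L    L    L    L    W    W    W
a=5:    W    W    W    W    L    L    L
Cells with no legal move (terminal, hence L): (0,0), (0,1), (0,2), (0,3).
The remaining L cells, each justified by listing all of its moves:
(1,4): →(0,4)(W), (1,0)(W) — all W, so L
(1,5): →(0,5)(W), (1,1)(W) — all W, so L
(1,6): →(0,6)(W), (1,2)(W) — all W, so L
(2,0): →(1,0)(W) only, which is W, so L
(2,1): →(1,1)(W) only, which is W, so L
(2,2): →(1,2)(W) only, which is W, so L
(2,3): →(1,3)(W) only, which is W, so L
(3,4): →(2,4)(W), (0,4)(W), (3,0)(W) — all W, so L
(3,5): →(2,5)(W), (0,5)(W), (3,1)(W) — all W, so L
(3,6): →(2,6)(W), (0,6)(W), (3,2)(W) — all W, so L
(4,0): →(3,0)(W), (1,0)(W) — all W, so L
(4,1): →(3,1)(W), (1,1)(W) — all W, so L
(4,2): →(3,2)(W), (1,2)(W) — all W, so L
(4,3): →(3,3)(W), (1,3)(W) — all W, so L
(5,4): →(4,4)(W), (2,4)(W), (0,4)(W), (5,0)(W) — all W, so L
(5,5): →(4,5)(W), (2,5)(W), (0,5)(W), (5,1)(W) — all W, so L
(5,6): →(4,6)(W), (2,6)(W), (0,6)(W), (5,2)(W) — all W, so L
Every other cell has at least one move into one of the L cells above, so it is W.
L cells per row: a=0: 4, a=1: 3, a=2: 4, a=3: 3, a=4: 4, a=5: 3; total 21.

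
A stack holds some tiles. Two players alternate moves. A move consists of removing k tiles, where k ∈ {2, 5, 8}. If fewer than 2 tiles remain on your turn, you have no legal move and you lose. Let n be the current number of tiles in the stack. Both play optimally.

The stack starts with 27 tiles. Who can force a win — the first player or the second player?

Build the W/L table. Terminal = L. A non-terminal position is W if it has a move to some L; otherwise it is L.
n=0: no move → L
n=1: no move → L
n=2: W (go to 0, an L position)
n=3: W (go to 1, an L position)
n=4: L (sole option 2(W) is W)
n=5: W (go to 0, an L position)
n=6: W (go to 4, an L position)
n=7: L (options 5(W), 2(W) are all W)
n=8: W (go to 0, an L position)
n=9: W (go to 7, an L position)
n=10: L (options 8(W), 5(W), 2(W) are all W)
n=11: L (options 9(W), 6(W), 3(W) are all W)
n=12: W (go to 10, an L position)
n=13: W (go to 11, an L position)
n=14: L (options 12(W), 9(W), 6(W) are all W)
n=15: W (go to 10, an L position)
n=16: W (go to 14, an L position)
n=17: L (options 15(W), 12(W), 9(W) are all W)
n=18: W (go to 10, an L position)
n=19: W (go to 17, an L position)
n=20: L (options 18(W), 15(W), 12(W) are all W)
n=21: L (options 19(W), 16(W), 13(W) are all W)
n=22: W (go to 20, an L position)
n=23: W (go to 21, an L position)
n=24: L (options 22(W), 19(W), 16(W) are all W)
n=25: W (go to 20, an L position)
n=26: W (go to 24, an L position)
n=27: L (options 25(W), 22(W), 19(W) are all W)
Every move from 27 reaches a W position, so the mover loses.

The second player wins.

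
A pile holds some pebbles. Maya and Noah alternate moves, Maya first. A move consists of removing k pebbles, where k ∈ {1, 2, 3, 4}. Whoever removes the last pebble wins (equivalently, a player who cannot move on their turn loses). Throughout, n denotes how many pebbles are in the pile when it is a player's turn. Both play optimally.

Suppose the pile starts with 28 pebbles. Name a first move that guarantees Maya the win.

Work bottom-up. With no move the player to move loses. Otherwise the position is W if at least one move leads to an L position for the opponent, and L if every move leads to a W.
n=0: no move → L
n=1: →0(L), so W
n=2: →0(L), so W
n=3: →0(L), so W
n=4: →0(L), so W
n=5: →4(W), 3(W), 2(W), 1(W) — all W, so L
n=6: →5(L), so W
n=7: →5(L), so W
n=8: →5(L), so W
n=9: →5(L), so W
n=10: →9(W), 8(W), 7(W), 6(W) — all W, so L
n=11: →10(L), so W
n=12: →10(L), so W
n=13: →10(L), so W
n=14: →10(L), so W
n=15: →14(W), 13(W), 12(W), 11(W) — all W, so L
n=16: →15(L), so W
n=17: →15(L), so W
n=18: →15(L), so W
n=19: →15(L), so W
n=20: →19(W), 18(W), 17(W), 16(W) — all W, so L
n=21: →20(L), so W
n=22: →20(L), so W
n=23: →20(L), so W
n=24: →20(L), so W
n=25: →24(W), 23(W), 22(W), 21(W) — all W, so L
n=26: →25(L), so W
n=27: →25(L), so W
n=28: →25(L), so W
From 28, the L positions reachable in one move are: 25.

Remove 3, leaving 25.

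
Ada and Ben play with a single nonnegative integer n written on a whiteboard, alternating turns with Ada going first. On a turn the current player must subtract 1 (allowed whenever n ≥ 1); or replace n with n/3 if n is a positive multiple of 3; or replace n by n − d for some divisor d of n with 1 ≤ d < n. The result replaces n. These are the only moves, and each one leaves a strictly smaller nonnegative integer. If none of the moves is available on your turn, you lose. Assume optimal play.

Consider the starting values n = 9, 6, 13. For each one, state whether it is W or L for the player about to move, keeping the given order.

Compute win/loss labels from the base case upward. A position with no move is L. Any other position is W if it can reach an L in one move, else L.
n=0: no move → L
n=1: →0(L), so W
n=2: →1(W) only, which is W, so L
n=3: →2(L), so W
n=4: →2(L), so W
n=5: →4(W) only, which is W, so L
n=6: →2(L), so W
n=7: →6(W) only, which is W, so L
n=8: →7(L), so W
n=9: →3(W), 6(W), 8(W) — all W, so L
n=10: →5(L), so W
n=11: →10(W) only, which is W, so L
n=12: →9(L), so W
n=13: →12(W) only, which is W, so L

9: L, 6: W, 13: L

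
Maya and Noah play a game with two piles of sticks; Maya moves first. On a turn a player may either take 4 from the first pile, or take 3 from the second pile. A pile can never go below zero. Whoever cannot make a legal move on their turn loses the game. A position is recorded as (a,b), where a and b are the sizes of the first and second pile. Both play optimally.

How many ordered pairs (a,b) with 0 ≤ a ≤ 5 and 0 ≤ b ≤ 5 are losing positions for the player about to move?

18

Use the standard recursion: the mover loses at a terminal position; elsewhere, the mover wins exactly when some move hands the opponent an L position.
Every move lowers a or b (never raises either), so fill the grid row by row in increasing a, and left to right within a row: each cell's successors are then already labelled.
      b=0  b=1  b=2  b=3  b=4  b=5
a=0:    L    L    L    W    W    W
a=1:    L    L    L    W    W    W
a=2:    L    L    L    W    W    W
a=3:    L    L    L    W    W    W
a=4:    W    W    W    L    L    L
a=5:    W    W    W    L    L    L
Cells with no legal move (terminal, hence L): (0,0), (0,1), (0,2), (1,0), (1,1), (1,2), (2,0), (2,1), (2,2), (3,0), (3,1), (3,2).
The remaining L cells, each justified by listing all of its moves:
(4,3): only reaches (0,3)(W), (4,0)(W), all W → L
(4,4): only reaches (0,4)(W), (4,1)(W), all W → L
(4,5): only reaches (0,5)(W), (4,2)(W), all W → L
(5,3): only reaches (1,3)(W), (5,0)(W), all W → L
(5,4): only reaches (1,4)(W), (5,1)(W), all W → L
(5,5): only reaches (1,5)(W), (5,2)(W), all W → L
Every other cell has at least one move into one of the L cells above, so it is W.
L cells per row: a=0: 3, a=1: 3, a=2: 3, a=3: 3, a=4: 3, a=5: 3; total 18.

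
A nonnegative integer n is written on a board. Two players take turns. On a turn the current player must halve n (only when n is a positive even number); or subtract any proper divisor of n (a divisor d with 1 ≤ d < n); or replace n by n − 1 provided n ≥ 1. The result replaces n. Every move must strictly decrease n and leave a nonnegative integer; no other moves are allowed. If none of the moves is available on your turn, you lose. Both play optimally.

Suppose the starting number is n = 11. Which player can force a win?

The second player wins.

Label each position W (a win for the player to move) or L (a loss). A position with no legal move is L; any other position is W exactly when some move reaches an L, and L when every move reaches a W.
n=0: no move → L
n=1: W (go to 0, an L position)
n=2: L (sole option 1(W) is W)
n=3: W (go to 2, an L position)
n=4: W (go to 2, an L position)
n=5: L (sole option 4(W) is W)
n=6: W (go to 5, an L position)
n=7: L (sole option 6(W) is W)
n=8: W (go to 7, an L position)
n=9: L (options 6(W), 8(W) are all W)
n=10: W (go to 5, an L position)
n=11: L (sole option 10(W) is W)
Every move from 11 reaches a W position, so the mover loses.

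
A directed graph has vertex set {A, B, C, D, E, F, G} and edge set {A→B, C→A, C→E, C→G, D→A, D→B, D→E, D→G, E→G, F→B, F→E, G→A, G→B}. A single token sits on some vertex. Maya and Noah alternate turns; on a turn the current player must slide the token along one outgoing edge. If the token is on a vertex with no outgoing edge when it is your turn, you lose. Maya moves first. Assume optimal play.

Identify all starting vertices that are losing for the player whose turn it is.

B, E

Positions with no move are L. A position that does have a move is losing for the player to move precisely when every available move leads to a winning position for the opponent. Fill in the labels:
Every edge goes from a vertex to one that appears earlier in the order B, A, G, E, D, F, C, so processing vertices in that order labels each vertex after all of its successors.
B: no outgoing edge → L
A: reaches L-position B → W
G: reaches L-position B → W
E: only reaches G(W), which is W → L
D: reaches L-position E → W
F: reaches L-position E → W
C: reaches L-position E → W
The losing starting vertices are exactly the entries labelled L in this table (2 of them).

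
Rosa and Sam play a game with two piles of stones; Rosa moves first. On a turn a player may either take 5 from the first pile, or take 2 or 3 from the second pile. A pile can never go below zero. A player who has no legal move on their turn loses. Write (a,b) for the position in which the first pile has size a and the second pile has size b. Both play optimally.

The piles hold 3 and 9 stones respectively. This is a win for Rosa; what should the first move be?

Work bottom-up. With no move the player to move loses. Otherwise the position is W if at least one move leads to an L position for the opponent, and L if every move leads to a W.
No move ever increases a pile, so every position that can arise here has a ≤ 3 and b ≤ 9; it is enough to label the cells with 0 ≤ a ≤ 3 and 0 ≤ b ≤ 9.
Every move lowers a or b (never raises either), so fill the grid row by row in increasing a, and left to right within a row: each cell's successors are then already labelled.
      b=0  b=1  b=2  b=3  b=4  b=5  b=6  b=7  b=8  b=9
a=0:    L    L    W    W    W    L    L    W    W    W
a=1:    L    L    W    W    W    L    L    W    W    W
a=2:    L    L    W    W    W    L    L    W    W    W
a=3:    L    L    W    W    W    L    L    W    W    W
Cells with no legal move (terminal, hence L): (0,0), (0,1), (1,0), (1,1), (2,0), (2,1), (3,0), (3,1).
The remaining L cells, each justified by listing all of its moves:
(0,5): moves to (0,3)(W), (0,2)(W); every one is W ⇒ L
(0,6): moves to (0,4)(W), (0,3)(W); every one is W ⇒ L
(1,5): moves to (1,3)(W), (1,2)(W); every one is W ⇒ L
(1,6): moves to (1,4)(W), (1,3)(W); every one is W ⇒ L
(2,5): moves to (2,3)(W), (2,2)(W); every one is W ⇒ L
(2,6): moves to (2,4)(W), (2,3)(W); every one is W ⇒ L
(3,5): moves to (3,3)(W), (3,2)(W); every one is W ⇒ L
(3,6): moves to (3,4)(W), (3,3)(W); every one is W ⇒ L
Every other cell has at least one move into one of the L cells above, so it is W.
From (3,9), the L positions reachable in one move are: (3,6).

Move to (3,6).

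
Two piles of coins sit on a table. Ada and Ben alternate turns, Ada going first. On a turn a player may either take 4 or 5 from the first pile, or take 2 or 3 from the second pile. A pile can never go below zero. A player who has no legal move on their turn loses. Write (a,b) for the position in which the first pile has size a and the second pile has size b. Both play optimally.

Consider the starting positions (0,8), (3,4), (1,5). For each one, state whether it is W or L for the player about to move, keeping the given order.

Build the W/L table. Terminal = L. A non-terminal position is W if it has a move to some L; otherwise it is L.
No move ever increases a pile, so every position that can arise here has a ≤ 3 and b ≤ 8; it is enough to label the cells with 0 ≤ a ≤ 3 and 0 ≤ b ≤ 8.
Every move lowers a or b (never raises either), so fill the grid row by row in increasing a, and left to right within a row: each cell's successors are then already labelled.
      b=0  b=1  b=2  b=3  b=4  b=5  b=6  b=7  b=8
a=0:    L    L    W    W    W    L    L    W    W
a=1:    L    L    W    W    W    L    L    W    W
a=2:    L    L    W    W    W    L    L    W    W
a=3:    L    L    W    W    W    L    L    W    W
Cells with no legal move (terminal, hence L): (0,0), (0,1), (1,0), (1,1), (2,0), (2,1), (3,0), (3,1).
The remaining L cells, each justified by listing all of its moves:
(0,5): →(0,3)(W), (0,2)(W) — all W, so L
(0,6): →(0,4)(W), (0,3)(W) — all W, so L
(1,5): →(1,3)(W), (1,2)(W) — all W, so L
(1,6): →(1,4)(W), (1,3)(W) — all W, so L
(2,5): →(2,3)(W), (2,2)(W) — all W, so L
(2,6): →(2,4)(W), (2,3)(W) — all W, so L
(3,5): →(3,3)(W), (3,2)(W) — all W, so L
(3,6): →(3,4)(W), (3,3)(W) — all W, so L
Every other cell has at least one move into one of the L cells above, so it is W.
(0,8): the move to (0,6) reaches an L cell, so W
(3,4): the move to (3,1) reaches an L cell, so W
(1,5): one of the L cells justified above, so L

(0,8): W, (3,4): W, (1,5): L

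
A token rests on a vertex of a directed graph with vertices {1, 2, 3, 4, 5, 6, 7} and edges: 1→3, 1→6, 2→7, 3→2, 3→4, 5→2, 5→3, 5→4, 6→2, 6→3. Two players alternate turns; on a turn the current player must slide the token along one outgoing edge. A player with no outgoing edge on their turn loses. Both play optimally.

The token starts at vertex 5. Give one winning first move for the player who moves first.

Move to 4.

Label each position W (a win for the player to move) or L (a loss). A position with no legal move is L; any other position is W exactly when some move reaches an L, and L when every move reaches a W.
Every edge goes from a vertex to one that appears earlier in the order 4, 7, 2, 3, 6, 5, 1, so processing vertices in that order labels each vertex after all of its successors.
4: no outgoing edge → L
7: no outgoing edge → L
2: W (go to 7, an L position)
3: W (go to 4, an L position)
6: L (options 3(W), 2(W) are all W)
5: W (go to 4, an L position)
1: W (go to 6, an L position)
From 5, the L positions reachable in one move are: 4.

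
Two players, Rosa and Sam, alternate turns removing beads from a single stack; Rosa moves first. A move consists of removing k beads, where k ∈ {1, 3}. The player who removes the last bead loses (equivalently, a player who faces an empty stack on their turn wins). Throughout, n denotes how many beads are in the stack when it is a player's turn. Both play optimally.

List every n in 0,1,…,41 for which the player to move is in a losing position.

1, 3, 5, 7, 9, 11, 13, 15, 17, 19, 21, 23, 25, 27, 29, 31, 33, 35, 37, 39, 41

Use the standard recursion: the mover wins at a terminal position; elsewhere, the mover wins exactly when some move hands the opponent an L position.
n=0: no move; the opponent has just taken the last bead and therefore loses → W
n=1: →0(W) only, which is W, so L
n=2: →1(L), so W
n=3: →2(W), 0(W) — all W, so L
n=4: →3(L), so W
n=5: →4(W), 2(W) — all W, so L
n=6: →5(L), so W
n=7: →6(W), 4(W) — all W, so L
n=8: →7(L), so W
n=9: →8(W), 6(W) — all W, so L
n=10: →9(L), so W
n=11: →10(W), 8(W) — all W, so L
n=12: →11(L), so W
n=13: →12(W), 10(W) — all W, so L
n=14: →13(L), so W
n=15: →14(W), 12(W) — all W, so L
n=16: →15(L), so W
n=17: →16(W), 14(W) — all W, so L
n=18: →17(L), so W
n=19: →18(W), 16(W) — all W, so L
n=20: →19(L), so W
n=21: →20(W), 18(W) — all W, so L
n=22: →21(L), so W
n=23: →22(W), 20(W) — all W, so L
n=24: →23(L), so W
n=25: →24(W), 22(W) — all W, so L
n=26: →25(L), so W
n=27: →26(W), 24(W) — all W, so L
n=28: →27(L), so W
n=29: →28(W), 26(W) — all W, so L
n=30: →29(L), so W
n=31: →30(W), 28(W) — all W, so L
n=32: →31(L), so W
n=33: →32(W), 30(W) — all W, so L
n=34: →33(L), so W
n=35: →34(W), 32(W) — all W, so L
n=36: →35(L), so W
n=37: →36(W), 34(W) — all W, so L
n=38: →37(L), so W
n=39: →38(W), 36(W) — all W, so L
n=40: →39(L), so W
n=41: →40(W), 38(W) — all W, so L
The losing starting values of n are exactly the entries labelled L in this table (21 of them).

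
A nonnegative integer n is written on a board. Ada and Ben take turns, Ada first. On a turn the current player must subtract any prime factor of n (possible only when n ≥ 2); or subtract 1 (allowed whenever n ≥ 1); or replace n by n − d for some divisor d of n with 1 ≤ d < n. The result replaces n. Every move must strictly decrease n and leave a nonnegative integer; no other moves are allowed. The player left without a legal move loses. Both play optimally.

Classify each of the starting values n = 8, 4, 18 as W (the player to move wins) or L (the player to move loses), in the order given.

8: W, 4: L, 18: W

Compute win/loss labels from the base case upward. A position with no move is L. Any other position is W if it can reach an L in one move, else L.
n=0: no move → L
n=1: →0(L), so W
n=2: →0(L), so W
n=3: →0(L), so W
n=4: →2(W), 3(W) — all W, so L
n=5: →0(L), so W
n=6: →4(L), so W
n=7: →0(L), so W
n=8: →4(L), so W
n=9: →6(W), 8(W) — all W, so L
n=10: →9(L), so W
n=11: →0(L), so W
n=12: →9(L), so W
n=13: →0(L), so W
n=14: →7(W), 12(W), 13(W) — all W, so L
n=15: →14(L), so W
n=16: →14(L), so W
n=17: →0(L), so W
n=18: →9(L), so W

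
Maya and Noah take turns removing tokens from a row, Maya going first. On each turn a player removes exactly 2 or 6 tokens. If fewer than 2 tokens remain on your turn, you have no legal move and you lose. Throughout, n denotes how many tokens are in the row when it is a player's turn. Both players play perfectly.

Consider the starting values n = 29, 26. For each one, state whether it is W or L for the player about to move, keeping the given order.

29: L, 26: W

Use the standard recursion: the mover loses at a terminal position; elsewhere, the mover wins exactly when some move hands the opponent an L position.
n=0: no move → L
n=1: no move → L
n=2: W (go to 0, an L position)
n=3: W (go to 1, an L position)
n=4: L (sole option 2(W) is W)
n=5: L (sole option 3(W) is W)
n=6: W (go to 4, an L position)
n=7: W (go to 5, an L position)
n=8: L (options 6(W), 2(W) are all W)
n=9: L (options 7(W), 3(W) are all W)
n=10: W (go to 8, an L position)
n=11: W (go to 9, an L position)
n=12: L (options 10(W), 6(W) are all W)
n=13: L (options 11(W), 7(W) are all W)
n=14: W (go to 12, an L position)
n=15: W (go to 13, an L position)
n=16: L (options 14(W), 10(W) are all W)
n=17: L (options 15(W), 11(W) are all W)
n=18: W (go to 16, an L position)
n=19: W (go to 17, an L position)
n=20: L (options 18(W), 14(W) are all W)
n=21: L (options 19(W), 15(W) are all W)
n=22: W (go to 20, an L position)
n=23: W (go to 21, an L position)
n=24: L (options 22(W), 18(W) are all W)
n=25: L (options 23(W), 19(W) are all W)
n=26: W (go to 24, an L position)
n=27: W (go to 25, an L position)
n=28: L (options 26(W), 22(W) are all W)
n=29: L (options 27(W), 23(W) are all W)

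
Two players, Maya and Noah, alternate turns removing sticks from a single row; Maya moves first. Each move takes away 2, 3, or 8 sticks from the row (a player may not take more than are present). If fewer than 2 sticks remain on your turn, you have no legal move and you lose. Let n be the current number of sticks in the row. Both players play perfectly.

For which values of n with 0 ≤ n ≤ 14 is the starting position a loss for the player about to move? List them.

Label each position W (a win for the player to move) or L (a loss). A position with no legal move is L; any other position is W exactly when some move reaches an L, and L when every move reaches a W.
n=0: no move → L
n=1: no move → L
n=2: reaches L-position 0 → W
n=3: reaches L-position 1 → W
n=4: reaches L-position 1 → W
n=5: only reaches 3(W), 2(W), all W → L
n=6: only reaches 4(W), 3(W), all W → L
n=7: reaches L-position 5 → W
n=8: reaches L-position 6 → W
n=9: reaches L-position 6 → W
n=10: only reaches 8(W), 7(W), 2(W), all W → L
n=11: only reaches 9(W), 8(W), 3(W), all W → L
n=12: reaches L-position 10 → W
n=13: reaches L-position 11 → W
n=14: reaches L-position 11 → W
The losing starting values of n are exactly the entries labelled L in this table (6 of them).

0, 1, 5, 6, 10, 11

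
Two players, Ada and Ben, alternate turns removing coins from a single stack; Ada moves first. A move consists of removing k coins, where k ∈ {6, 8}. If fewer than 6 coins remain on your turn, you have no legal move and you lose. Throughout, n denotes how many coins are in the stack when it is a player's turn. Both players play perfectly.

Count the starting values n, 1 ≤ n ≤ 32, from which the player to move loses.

16

Classify positions by backward induction: terminal positions (no move available) are L. From any other position, the mover wins iff some move reaches an L.
n=0: no move → L
n=1: no move → L
n=2: no move → L
n=3: no move → L
n=4: no move → L
n=5: no move → L
n=6: reaches L-position 0 → W
n=7: reaches L-position 1 → W
n=8: reaches L-position 2 → W
n=9: reaches L-position 3 → W
n=10: reaches L-position 4 → W
n=11: reaches L-position 5 → W
n=12: reaches L-position 4 → W
n=13: reaches L-position 5 → W
n=14: only reaches 8(W), 6(W), all W → L
n=15: only reaches 9(W), 7(W), all W → L
n=16: only reaches 10(W), 8(W), all W → L
n=17: only reaches 11(W), 9(W), all W → L
n=18: only reaches 12(W), 10(W), all W → L
n=19: only reaches 13(W), 11(W), all W → L
n=20: reaches L-position 14 → W
n=21: reaches L-position 15 → W
n=22: reaches L-position 16 → W
n=23: reaches L-position 17 → W
n=24: reaches L-position 18 → W
n=25: reaches L-position 19 → W
n=26: reaches L-position 18 → W
n=27: reaches L-position 19 → W
n=28: only reaches 22(W), 20(W), all W → L
n=29: only reaches 23(W), 21(W), all W → L
n=30: only reaches 24(W), 22(W), all W → L
n=31: only reaches 25(W), 23(W), all W → L
n=32: only reaches 26(W), 24(W), all W → L
L entries with 1 ≤ n ≤ 32 (n=0 is outside the asked range and is not counted): n = 1, 2, 3, 4, 5, 14, 15, 16, 17, 18, 19, 28, 29, 30, 31, 32; that makes 16.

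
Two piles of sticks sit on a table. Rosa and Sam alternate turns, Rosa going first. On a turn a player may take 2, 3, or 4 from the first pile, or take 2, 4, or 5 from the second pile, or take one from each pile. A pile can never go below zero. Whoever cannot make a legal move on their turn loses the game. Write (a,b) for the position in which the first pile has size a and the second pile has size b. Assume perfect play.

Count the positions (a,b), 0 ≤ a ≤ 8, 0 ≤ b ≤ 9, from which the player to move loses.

27

Build the W/L table. Terminal = L. A non-terminal position is W if it has a move to some L; otherwise it is L.
Every move lowers a or b (never raises either), so fill the grid row by row in increasing a, and left to right within a row: each cell's successors are then already labelled.
      b=0  b=1  b=2  b=3  b=4  b=5  b=6  b=7  b=8  b=9
a=0:    L    L    W    W    W    W    W    L    L    W
a=1:    L    W    W    L    W    W    L    W    W    W
a=2:    W    W    L    L    W    W    W    W    W    L
a=3:    W    W    L    W    W    L    W    W    W    W
a=4:    W    W    W    W    L    L    W    W    W    W
a=5:    W    L    W    W    L    W    W    L    W    W
a=6:    L    L    W    W    W    W    W    L    W    W
a=7:    L    W    W    L    W    W    L    W    W    L
a=8:    W    W    L    L    W    W    W    W    W    L
Cells with no legal move (terminal, hence L): (0,0), (0,1), (1,0).
The remaining L cells, each justified by listing all of its moves:
(0,7): L (options (0,5)(W), (0,3)(W), (0,2)(W) are all W)
(0,8): L (options (0,6)(W), (0,4)(W), (0,3)(W) are all W)
(1,3): L (options (1,1)(W), (0,2)(W) are all W)
(1,6): L (options (1,4)(W), (1,2)(W), (1,1)(W), (0,5)(W) are all W)
(2,2): L (options (0,2)(W), (2,0)(W), (1,1)(W) are all W)
(2,3): L (options (0,3)(W), (2,1)(W), (1,2)(W) are all W)
(2,9): L (options (0,9)(W), (2,7)(W), (2,5)(W), (2,4)(W), (1,8)(W) are all W)
(3,2): L (options (1,2)(W), (0,2)(W), (3,0)(W), (2,1)(W) are all W)
(3,5): L (options (1,5)(W), (0,5)(W), (3,3)(W), (3,1)(W), (3,0)(W), (2,4)(W) are all W)
(4,4): L (options (2,4)(W), (1,4)(W), (0,4)(W), (4,2)(W), (4,0)(W), (3,3)(W) are all W)
(4,5): L (options (2,5)(W), (1,5)(W), (0,5)(W), (4,3)(W), (4,1)(W), (4,0)(W), (3,4)(W) are all W)
(5,1): L (options (3,1)(W), (2,1)(W), (1,1)(W), (4,0)(W) are all W)
(5,4): L (options (3,4)(W), (2,4)(W), (1,4)(W), (5,2)(W), (5,0)(W), (4,3)(W) are all W)
(5,7): L (options (3,7)(W), (2,7)(W), (1,7)(W), (5,5)(W), (5,3)(W), (5,2)(W), (4,6)(W) are all W)
(6,0): L (options (4,0)(W), (3,0)(W), (2,0)(W) are all W)
(6,1): L (options (4,1)(W), (3,1)(W), (2,1)(W), (5,0)(W) are all W)
(6,7): L (options (4,7)(W), (3,7)(W), (2,7)(W), (6,5)(W), (6,3)(W), (6,2)(W), (5,6)(W) are all W)
(7,0): L (options (5,0)(W), (4,0)(W), (3,0)(W) are all W)
(7,3): L (options (5,3)(W), (4,3)(W), (3,3)(W), (7,1)(W), (6,2)(W) are all W)
(7,6): L (options (5,6)(W), (4,6)(W), (3,6)(W), (7,4)(W), (7,2)(W), (7,1)(W), (6,5)(W) are all W)
(7,9): L (options (5,9)(W), (4,9)(W), (3,9)(W), (7,7)(W), (7,5)(W), (7,4)(W), (6,8)(W) are all W)
(8,2): L (options (6,2)(W), (5,2)(W), (4,2)(W), (8,0)(W), (7,1)(W) are all W)
(8,3): L (options (6,3)(W), (5,3)(W), (4,3)(W), (8,1)(W), (7,2)(W) are all W)
(8,9): L (options (6,9)(W), (5,9)(W), (4,9)(W), (8,7)(W), (8,5)(W), (8,4)(W), (7,8)(W) are all W)
Every other cell has at least one move into one of the L cells above, so it is W.
L cells per row: a=0: 4, a=1: 3, a=2: 3, a=3: 2, a=4: 2, a=5: 3, a=6: 3, a=7: 4, a=8: 3; total 27.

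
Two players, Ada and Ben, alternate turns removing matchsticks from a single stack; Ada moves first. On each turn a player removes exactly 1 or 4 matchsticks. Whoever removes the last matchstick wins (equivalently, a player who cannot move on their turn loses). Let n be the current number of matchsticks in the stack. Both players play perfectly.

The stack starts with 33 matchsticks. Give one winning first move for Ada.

Remove 1, leaving 32.

Positions with no move are L. A position that does have a move is losing for the player to move precisely when every available move leads to a winning position for the opponent. Fill in the labels:
n=0: no move → L
n=1: reaches L-position 0 → W
n=2: only reaches 1(W), which is W → L
n=3: reaches L-position 2 → W
n=4: reaches L-position 0 → W
n=5: only reaches 4(W), 1(W), all W → L
n=6: reaches L-position 5 → W
n=7: only reaches 6(W), 3(W), all W → L
n=8: reaches L-position 7 → W
n=9: reaches L-position 5 → W
n=10: only reaches 9(W), 6(W), all W → L
n=11: reaches L-position 10 → W
n=12: only reaches 11(W), 8(W), all W → L
n=13: reaches L-position 12 → W
n=14: reaches L-position 10 → W
n=15: only reaches 14(W), 11(W), all W → L
n=16: reaches L-position 15 → W
n=17: only reaches 16(W), 13(W), all W → L
n=18: reaches L-position 17 → W
n=19: reaches L-position 15 → W
n=20: only reaches 19(W), 16(W), all W → L
n=21: reaches L-position 20 → W
n=22: only reaches 21(W), 18(W), all W → L
n=23: reaches L-position 22 → W
n=24: reaches L-position 20 → W
n=25: only reaches 24(W), 21(W), all W → L
n=26: reaches L-position 25 → W
n=27: only reaches 26(W), 23(W), all W → L
n=28: reaches L-position 27 → W
n=29: reaches L-position 25 → W
n=30: only reaches 29(W), 26(W), all W → L
n=31: reaches L-position 30 → W
n=32: only reaches 31(W), 28(W), all W → L
n=33: reaches L-position 32 → W
From 33, the L positions reachable in one move are: 32.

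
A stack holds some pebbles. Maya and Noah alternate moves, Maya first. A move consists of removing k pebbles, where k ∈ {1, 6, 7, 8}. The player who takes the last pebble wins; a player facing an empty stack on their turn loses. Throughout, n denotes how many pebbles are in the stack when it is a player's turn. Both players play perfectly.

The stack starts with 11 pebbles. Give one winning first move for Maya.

Work bottom-up. With no move the player to move loses. Otherwise the position is W if at least one move leads to an L position for the opponent, and L if every move leads to a W.
n=0: no move → L
n=1: W (go to 0, an L position)
n=2: L (sole option 1(W) is W)
n=3: W (go to 2, an L position)
n=4: L (sole option 3(W) is W)
n=5: W (go to 4, an L position)
n=6: W (go to 0, an L position)
n=7: W (go to 0, an L position)
n=8: W (go to 2, an L position)
n=9: W (go to 2, an L position)
n=10: W (go to 4, an L position)
n=11: W (go to 4, an L position)
From 11, the L positions reachable in one move are: 4.

Remove 7, leaving 4.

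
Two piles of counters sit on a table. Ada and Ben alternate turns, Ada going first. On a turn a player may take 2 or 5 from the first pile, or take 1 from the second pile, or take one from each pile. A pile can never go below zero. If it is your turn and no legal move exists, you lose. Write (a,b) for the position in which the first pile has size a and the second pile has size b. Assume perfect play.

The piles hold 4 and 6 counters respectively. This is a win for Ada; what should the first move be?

Classify positions by backward induction: terminal positions (no move available) are L. From any other position, the mover wins iff some move reaches an L.
No move ever increases a pile, so every position that can arise here has a ≤ 4 and b ≤ 6; it is enough to label the cells with 0 ≤ a ≤ 4 and 0 ≤ b ≤ 6.
Every move lowers a or b (never raises either), so fill the grid row by row in increasing a, and left to right within a row: each cell's successors are then already labelled.
      b=0  b=1  b=2  b=3  b=4  b=5  b=6
a=0:    L    W    L    W    L    W    L
a=1:    L    W    L    W    L    W    L
a=2:    W    W    W    W    W    W    W
a=3:    W    L    W    L    W    L    W
a=4:    L    W    W    L    W    L    W
Cells with no legal move (terminal, hence L): (0,0), (1,0).
The remaining L cells, each justified by listing all of its moves:
(0,2): the only move is to (0,1)(W), a W ⇒ L
(0,4): the only move is to (0,3)(W), a W ⇒ L
(0,6): the only move is to (0,5)(W), a W ⇒ L
(1,2): moves to (1,1)(W), (0,1)(W); every one is W ⇒ L
(1,4): moves to (1,3)(W), (0,3)(W); every one is W ⇒ L
(1,6): moves to (1,5)(W), (0,5)(W); every one is W ⇒ L
(3,1): moves to (1,1)(W), (3,0)(W), (2,0)(W); every one is W ⇒ L
(3,3): moves to (1,3)(W), (3,2)(W), (2,2)(W); every one is W ⇒ L
(3,5): moves to (1,5)(W), (3,4)(W), (2,4)(W); every one is W ⇒ L
(4,0): the only move is to (2,0)(W), a W ⇒ L
(4,3): moves to (2,3)(W), (4,2)(W), (3,2)(W); every one is W ⇒ L
(4,5): moves to (2,5)(W), (4,4)(W), (3,4)(W); every one is W ⇒ L
Every other cell has at least one move into one of the L cells above, so it is W.
From (4,6), the L positions reachable in one move are: (4,5), (3,5). Any move reaching one of these is winning.

Move to (4,5).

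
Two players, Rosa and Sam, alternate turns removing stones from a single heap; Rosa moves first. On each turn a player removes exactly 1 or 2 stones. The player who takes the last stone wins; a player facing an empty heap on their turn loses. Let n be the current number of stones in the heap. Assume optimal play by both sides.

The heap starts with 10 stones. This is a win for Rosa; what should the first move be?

Use the standard recursion: the mover loses at a terminal position; elsewhere, the mover wins exactly when some move hands the opponent an L position.
n=0: no move → L
n=1: →0(L), so W
n=2: →0(L), so W
n=3: →2(W), 1(W) — all W, so L
n=4: →3(L), so W
n=5: →3(L), so W
n=6: →5(W), 4(W) — all W, so L
n=7: →6(L), so W
n=8: →6(L), so W
n=9: →8(W), 7(W) — all W, so L
n=10: →9(L), so W
From 10, the L positions reachable in one move are: 9.

Remove 1, leaving 9.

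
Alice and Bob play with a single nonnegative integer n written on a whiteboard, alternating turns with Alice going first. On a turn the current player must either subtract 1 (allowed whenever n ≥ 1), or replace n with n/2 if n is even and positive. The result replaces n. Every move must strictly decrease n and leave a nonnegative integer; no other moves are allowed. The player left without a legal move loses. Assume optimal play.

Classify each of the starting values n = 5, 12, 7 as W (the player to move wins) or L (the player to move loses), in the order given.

Work bottom-up. With no move the player to move loses. Otherwise the position is W if at least one move leads to an L position for the opponent, and L if every move leads to a W.
n=0: no move → L
n=1: reaches L-position 0 → W
n=2: only reaches 1(W), which is W → L
n=3: reaches L-position 2 → W
n=4: reaches L-position 2 → W
n=5: only reaches 4(W), which is W → L
n=6: reaches L-position 5 → W
n=7: only reaches 6(W), which is W → L
n=8: reaches L-position 7 → W
n=9: only reaches 8(W), which is W → L
n=10: reaches L-position 5 → W
n=11: only reaches 10(W), which is W → L
n=12: reaches L-position 11 → W

5: L, 12: W, 7: L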